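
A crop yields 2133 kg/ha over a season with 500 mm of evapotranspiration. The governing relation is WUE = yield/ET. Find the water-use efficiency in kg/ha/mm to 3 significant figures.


WUE = 2133 / 500 = 4.27 kg/ha/mm
Therefore the water-use efficiency = 4.27 kg/ha/mm.


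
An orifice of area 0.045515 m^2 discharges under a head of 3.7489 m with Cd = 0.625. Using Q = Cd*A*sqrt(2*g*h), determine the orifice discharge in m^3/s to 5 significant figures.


Q = 0.625 * 0.045515 * sqrt(2*9.81*3.7489) = 0.24397 m^3/s
Therefore the orifice discharge = 0.24397 m^3/s.


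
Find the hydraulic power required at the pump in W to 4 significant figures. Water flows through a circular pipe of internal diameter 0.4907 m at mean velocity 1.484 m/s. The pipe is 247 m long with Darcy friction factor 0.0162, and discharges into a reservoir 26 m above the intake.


Approach: apply continuity + Darcy-Weisbach + hydraulic power, Q = A*v; hf = f*(L/D)*(v^2/(2g)); H = static + hf; P = rho*g*Q*H.
Step 1 — flow rate (continuity, Q = A*v):
  A = pi*(0.4907/2)^2 = 0.189113 m^2
  Q = 0.189113 * 1.484 = 0.280644 m^3/s
Step 2 — friction head loss (Darcy-Weisbach):
  hf = 0.0162 * (247/0.4907) * (1.484^2 / (2*9.81))
  hf = 0.915303 m
Step 3 — total head: H = 26 + 0.915303 = 26.9153 m
Step 4 — hydraulic power (P = rho*g*Q*H):
  P = 1000 * 9.81 * 0.280644 * 26.9153 = 74100 W
Therefore the hydraulic power required at the pump = 74100 W.


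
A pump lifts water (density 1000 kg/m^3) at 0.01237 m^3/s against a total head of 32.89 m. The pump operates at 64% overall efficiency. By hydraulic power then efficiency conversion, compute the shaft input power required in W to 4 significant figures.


Approach: apply hydraulic power then efficiency conversion, P = rho*g*Q*H; P_in = P/eta.
Step 1 — hydraulic power (P = rho*g*Q*H):
  P = 1000 * 9.81 * 0.01237 * 32.89 = 3991.19 W
Step 2 — input power: P_in = P/eta = 3991.19 / 0.64 = 6236 W
Therefore the shaft input power required = 6236 W.


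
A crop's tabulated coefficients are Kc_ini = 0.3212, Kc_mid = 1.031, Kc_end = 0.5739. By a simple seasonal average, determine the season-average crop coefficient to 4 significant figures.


Approach: apply a simple seasonal average, Kc_avg = (Kc_ini + Kc_mid + Kc_end)/3.
Kc_avg = (0.3212 + 1.031 + 0.5739)/3 = 0.6420
Therefore the season-average crop coefficient = 0.6420.


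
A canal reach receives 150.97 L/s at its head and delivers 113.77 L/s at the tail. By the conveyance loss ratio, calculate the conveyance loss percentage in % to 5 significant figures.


Approach: apply the conveyance loss ratio, loss% = ((Q_head - Q_tail)/Q_head)*100.
loss = ((150.97 - 113.77)/150.97)*100 = 24.641 %
Therefore the conveyance loss percentage = 24.641 %.


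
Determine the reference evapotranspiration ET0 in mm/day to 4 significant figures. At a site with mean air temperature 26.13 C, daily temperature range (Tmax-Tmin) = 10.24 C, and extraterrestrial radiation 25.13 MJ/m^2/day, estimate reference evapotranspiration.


Approach: apply the Hargreaves-Samani method, ET0 = 0.0023*(Tmean+17.8)*sqrt(Tmax-Tmin)*0.408*Ra.
ET0 = 0.0023*(26.13+17.8)*sqrt(10.24)*0.408*25.13 = 3.315 mm/day
Therefore the reference evapotranspiration ET0 = 3.315 mm/day.


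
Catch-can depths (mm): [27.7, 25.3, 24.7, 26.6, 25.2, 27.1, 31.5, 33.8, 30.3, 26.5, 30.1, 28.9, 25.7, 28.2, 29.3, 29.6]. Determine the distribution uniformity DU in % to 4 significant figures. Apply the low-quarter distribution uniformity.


Approach: apply the low-quarter distribution uniformity, DU = (mean of lowest quarter of readings / overall mean)*100.
sorted lowest 4 of 16: [24.7, 25.2, 25.3, 25.7] -> mean = 25.2250 mm
overall mean = 28.1562 mm
DU = (25.2250/28.1562)*100 = 89.59 %
Therefore the distribution uniformity DU = 89.59 %.


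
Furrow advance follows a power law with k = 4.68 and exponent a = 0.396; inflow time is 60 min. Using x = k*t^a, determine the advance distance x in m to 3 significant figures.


x = 4.68 * 60^0.396 = 23.7 m
Therefore the advance distance x = 23.7 m.


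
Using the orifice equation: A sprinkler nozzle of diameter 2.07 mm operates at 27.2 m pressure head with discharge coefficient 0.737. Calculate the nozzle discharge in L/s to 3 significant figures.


Approach: apply the orifice equation, Q = Cd*A*sqrt(2*g*h), A = pi*(d/2)^2.
A = pi*(2.07e-3/2)^2 = 3.3654e-06 m^2
Q = 0.737 * 3.3654e-06 * sqrt(2*9.81*27.2) * 1000 = 0.0573 L/s
Therefore the nozzle discharge = 0.0573 L/s.


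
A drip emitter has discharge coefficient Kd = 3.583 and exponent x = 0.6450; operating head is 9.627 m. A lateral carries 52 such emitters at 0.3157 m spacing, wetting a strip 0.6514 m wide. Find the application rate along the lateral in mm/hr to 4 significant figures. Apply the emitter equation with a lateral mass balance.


Approach: apply the emitter equation with a lateral mass balance, q = Kd*h^x; Q = n*q; rate = Q/(n*spacing*width).
Step 1 — single emitter flow (q = Kd*h^x):
  q = 3.583 * 9.627^0.6450 = 15.4383 L/hr
Step 2 — total lateral flow: Q = 52 * 15.4383 = 802.790 L/hr
Step 3 — wetted area: A = 52 * 0.3157 * 0.6514 = 10.6936 m^2
Step 4 — application rate: Q/A = 802.790/10.6936 = 75.07 mm/hr
Therefore the application rate along the lateral = 75.07 mm/hr.


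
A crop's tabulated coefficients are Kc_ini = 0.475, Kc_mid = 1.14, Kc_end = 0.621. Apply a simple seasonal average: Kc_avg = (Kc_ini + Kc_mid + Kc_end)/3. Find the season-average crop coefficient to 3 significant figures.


Kc_avg = (0.475 + 1.14 + 0.621)/3 = 0.745
Therefore the season-average crop coefficient = 0.745.


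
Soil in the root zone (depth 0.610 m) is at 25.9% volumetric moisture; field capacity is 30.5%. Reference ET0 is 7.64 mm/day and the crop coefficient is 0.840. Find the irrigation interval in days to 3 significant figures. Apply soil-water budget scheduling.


Approach: apply soil-water budget scheduling, SMD = (FC-theta)/100*depth*1000; ETc = ET0*Kc; interval = SMD/ETc.
Step 1 — soil moisture deficit:
  SMD = (30.5 - 25.9)/100 * 0.610 * 1000 = 28.060 mm
Step 2 — daily crop ET (ETc = ET0*Kc):
  ETc = 7.64 * 0.840 = 6.4176 mm/day
Step 3 — irrigation interval (SMD/ETc):
  interval = 28.060 / 6.4176 = 4.37 days
Therefore the irrigation interval = 4.37 days.


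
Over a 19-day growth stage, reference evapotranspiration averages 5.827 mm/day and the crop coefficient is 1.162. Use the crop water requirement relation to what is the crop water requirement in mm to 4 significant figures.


Approach: apply the crop water requirement relation, CWR = ET0 * Kc * days.
CWR = 5.827 * 1.162 * 19 = 128.6 mm
Therefore the crop water requirement = 128.6 mm.


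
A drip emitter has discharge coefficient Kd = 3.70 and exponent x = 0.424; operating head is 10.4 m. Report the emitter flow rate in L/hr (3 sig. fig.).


Approach: apply the emitter characteristic equation, q = Kd * h^x.
q = 3.70 * 10.4^0.424 = 9.99 L/hr
Therefore the emitter flow rate = 9.99 L/hr.


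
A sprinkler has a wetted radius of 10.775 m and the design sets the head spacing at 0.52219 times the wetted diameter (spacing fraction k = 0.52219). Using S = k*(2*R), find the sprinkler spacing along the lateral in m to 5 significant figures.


S = 0.52219 * (2 * 10.775) = 11.253 m
Therefore the sprinkler spacing along the lateral = 11.253 m.


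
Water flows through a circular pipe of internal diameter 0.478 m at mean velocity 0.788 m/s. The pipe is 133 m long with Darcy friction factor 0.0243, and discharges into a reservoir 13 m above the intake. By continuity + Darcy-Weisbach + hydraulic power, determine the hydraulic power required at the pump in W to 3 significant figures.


Approach: apply continuity + Darcy-Weisbach + hydraulic power, Q = A*v; hf = f*(L/D)*(v^2/(2g)); H = static + hf; P = rho*g*Q*H.
Step 1 — flow rate (continuity, Q = A*v):
  A = pi*(0.478/2)^2 = 0.17945 m^2
  Q = 0.17945 * 0.788 = 0.14141 m^3/s
Step 2 — friction head loss (Darcy-Weisbach):
  hf = 0.0243 * (133/0.478) * (0.788^2 / (2*9.81))
  hf = 0.21399 m
Step 3 — total head: H = 13 + 0.21399 = 13.214 m
Step 4 — hydraulic power (P = rho*g*Q*H):
  P = 1000 * 9.81 * 0.14141 * 13.214 = 18300 W
Therefore the hydraulic power required at the pump = 18300 W.


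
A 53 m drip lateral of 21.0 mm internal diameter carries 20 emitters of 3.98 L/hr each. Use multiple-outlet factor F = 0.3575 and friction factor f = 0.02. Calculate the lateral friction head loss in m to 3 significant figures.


Approach: apply Darcy-Weisbach with the multiple-outlet F-factor, Q = n*q/(3600*1000) m^3/s; v = Q/A; hf = F*f*(L/D)*(v^2/(2g)).
Q = 20*3.98/(3600*1000) = 2.2111e-05 m^3/s
A = pi*(21.0e-3/2)^2 = 3.4636e-04 m^2, so v = Q/A = 0.063838 m/s
hf = 0.3575*0.02*(53/0.0210)*(0.063838^2/(2*9.81)) = 0.00375 m
Therefore the lateral friction head loss = 0.00375 m.


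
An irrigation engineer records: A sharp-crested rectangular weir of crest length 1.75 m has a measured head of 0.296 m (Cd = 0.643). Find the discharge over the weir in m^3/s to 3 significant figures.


Approach: apply the rectangular weir equation, Q = (2/3)*Cd*L*sqrt(2g)*H^1.5.
Q = (2/3)*0.643*1.75*sqrt(2*9.81)*0.296^1.5 = 0.535 m^3/s
Therefore the discharge over the weir = 0.535 m^3/s.


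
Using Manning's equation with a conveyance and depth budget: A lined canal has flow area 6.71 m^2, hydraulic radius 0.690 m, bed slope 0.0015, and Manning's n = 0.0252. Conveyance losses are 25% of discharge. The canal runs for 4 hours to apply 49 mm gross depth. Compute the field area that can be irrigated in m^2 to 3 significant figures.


Approach: apply Manning's equation with a conveyance and depth budget, Q = (1/n)*A*R^(2/3)*S^(1/2); Q_field = Q*(1-loss); Area = Q_field*t/(d/1000).
Step 1 — canal discharge (Manning's equation):
  Q = (1/0.0252) * 6.71 * 0.690^(2/3) * 0.0015^(1/2) = 8.0526 m^3/s
Step 2 — delivered flow: Q_field = 8.0526*(1 - 25/100) = 6.0394 m^3/s
Step 3 — volume delivered: V = 6.0394 * 4*3600 = 86968 m^3
Step 4 — area served: A = V / (depth/1000) = 86968 / 0.049 = 1770000 m^2
Therefore the field area that can be irrigated = 1770000 m^2.


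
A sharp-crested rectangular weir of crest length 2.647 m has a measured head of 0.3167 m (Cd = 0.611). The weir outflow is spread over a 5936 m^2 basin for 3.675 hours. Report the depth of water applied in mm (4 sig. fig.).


Approach: apply the rectangular weir equation with a volume-to-depth conversion, Q = (2/3)*Cd*L*sqrt(2g)*H^1.5; d = Q*t/A * 1000.
Step 1 — weir discharge:
  Q = (2/3)*0.611*2.647*sqrt(2*9.81)*0.3167^1.5 = 0.851188 m^3/s
Step 2 — volume: V = 0.851188 * 3.675*3600 = 11261.2 m^3
Step 3 — depth: d = V/A * 1000 = 11261.2/5936 * 1000 = 1897 mm
Therefore the depth of water applied = 1897 mm.


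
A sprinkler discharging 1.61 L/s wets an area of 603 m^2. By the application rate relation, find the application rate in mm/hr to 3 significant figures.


Approach: apply the application rate relation, rate = (Q/A)*3600.
rate = (1.61 / 603) * 3600 = 9.61 mm/hr
Therefore the application rate = 9.61 mm/hr.


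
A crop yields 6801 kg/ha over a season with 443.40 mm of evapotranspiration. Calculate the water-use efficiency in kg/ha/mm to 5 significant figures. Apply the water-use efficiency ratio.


Approach: apply the water-use efficiency ratio, WUE = yield/ET.
WUE = 6801 / 443.40 = 15.338 kg/ha/mm
Therefore the water-use efficiency = 15.338 kg/ha/mm.


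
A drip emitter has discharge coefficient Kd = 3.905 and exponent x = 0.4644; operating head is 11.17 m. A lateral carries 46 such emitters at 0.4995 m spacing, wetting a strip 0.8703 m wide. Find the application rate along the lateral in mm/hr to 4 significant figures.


Approach: apply the emitter equation with a lateral mass balance, q = Kd*h^x; Q = n*q; rate = Q/(n*spacing*width).
Step 1 — single emitter flow (q = Kd*h^x):
  q = 3.905 * 11.17^0.4644 = 11.9767 L/hr
Step 2 — total lateral flow: Q = 46 * 11.9767 = 550.928 L/hr
Step 3 — wetted area: A = 46 * 0.4995 * 0.8703 = 19.9969 m^2
Step 4 — application rate: Q/A = 550.928/19.9969 = 27.55 mm/hr
Therefore the application rate along the lateral = 27.55 mm/hr.


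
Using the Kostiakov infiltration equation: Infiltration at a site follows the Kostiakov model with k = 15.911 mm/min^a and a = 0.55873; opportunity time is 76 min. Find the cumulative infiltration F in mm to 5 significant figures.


Approach: apply the Kostiakov infiltration equation, F = k*t^a.
F = 15.911 * 76^0.55873 = 178.88 mm
Therefore the cumulative infiltration F = 178.88 mm.


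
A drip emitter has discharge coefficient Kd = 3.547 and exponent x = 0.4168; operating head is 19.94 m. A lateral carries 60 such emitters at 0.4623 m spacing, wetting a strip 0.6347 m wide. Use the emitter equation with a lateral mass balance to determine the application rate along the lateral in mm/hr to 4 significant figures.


Approach: apply the emitter equation with a lateral mass balance, q = Kd*h^x; Q = n*q; rate = Q/(n*spacing*width).
Step 1 — single emitter flow (q = Kd*h^x):
  q = 3.547 * 19.94^0.4168 = 12.3477 L/hr
Step 2 — total lateral flow: Q = 60 * 12.3477 = 740.863 L/hr
Step 3 — wetted area: A = 60 * 0.4623 * 0.6347 = 17.6053 m^2
Step 4 — application rate: Q/A = 740.863/17.6053 = 42.08 mm/hr
Therefore the application rate along the lateral = 42.08 mm/hr.


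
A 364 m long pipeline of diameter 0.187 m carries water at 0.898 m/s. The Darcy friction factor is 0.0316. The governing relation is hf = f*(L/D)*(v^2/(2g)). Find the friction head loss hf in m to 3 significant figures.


hf = 0.0316 * (364/0.187) * (0.898^2 / (2*9.81))
hf = 2.53 m
Therefore the friction head loss hf = 2.53 m.


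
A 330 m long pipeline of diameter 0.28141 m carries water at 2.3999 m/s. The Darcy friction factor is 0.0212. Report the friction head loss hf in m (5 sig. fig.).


Approach: apply the Darcy-Weisbach equation, hf = f*(L/D)*(v^2/(2g)).
hf = 0.0212 * (330/0.28141) * (2.3999^2 / (2*9.81))
hf = 7.2979 m
Therefore the friction head loss hf = 7.2979 m.


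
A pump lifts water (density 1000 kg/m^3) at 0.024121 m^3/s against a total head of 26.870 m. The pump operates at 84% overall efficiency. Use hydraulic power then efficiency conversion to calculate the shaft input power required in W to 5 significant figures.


Approach: apply hydraulic power then efficiency conversion, P = rho*g*Q*H; P_in = P/eta.
Step 1 — hydraulic power (P = rho*g*Q*H):
  P = 1000 * 9.81 * 0.024121 * 26.870 = 6358.168 W
Step 2 — input power: P_in = P/eta = 6358.168 / 0.84 = 7569.2 W
Therefore the shaft input power required = 7569.2 W.


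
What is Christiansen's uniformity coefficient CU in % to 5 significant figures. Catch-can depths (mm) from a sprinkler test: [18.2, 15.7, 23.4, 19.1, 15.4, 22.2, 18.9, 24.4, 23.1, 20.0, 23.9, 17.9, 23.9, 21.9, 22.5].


Approach: apply Christiansen's uniformity coefficient, CU = (1 - mean_abs_deviation/mean)*100.
mean = 20.70000 mm
mean |d_i - mean| = 2.626667 mm
CU = (1 - 2.626667/20.70000)*100 = 87.311 %
Therefore Christiansen's uniformity coefficient CU = 87.311 %.


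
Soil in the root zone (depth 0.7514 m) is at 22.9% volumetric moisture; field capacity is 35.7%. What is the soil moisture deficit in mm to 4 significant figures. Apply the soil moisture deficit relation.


Approach: apply the soil moisture deficit relation, SMD = (FC - theta)/100 * depth * 1000.
SMD = (35.7 - 22.9)/100 * 0.7514 * 1000 = 96.18 mm
Therefore the soil moisture deficit = 96.18 mm.


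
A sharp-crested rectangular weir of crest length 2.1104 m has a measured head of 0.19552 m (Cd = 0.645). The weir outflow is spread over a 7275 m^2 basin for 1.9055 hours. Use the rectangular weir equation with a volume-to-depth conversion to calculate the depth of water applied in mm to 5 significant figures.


Approach: apply the rectangular weir equation with a volume-to-depth conversion, Q = (2/3)*Cd*L*sqrt(2g)*H^1.5; d = Q*t/A * 1000.
Step 1 — weir discharge:
  Q = (2/3)*0.645*2.1104*sqrt(2*9.81)*0.19552^1.5 = 0.3475118 m^3/s
Step 2 — volume: V = 0.3475118 * 1.9055*3600 = 2383.861 m^3
Step 3 — depth: d = V/A * 1000 = 2383.861/7275 * 1000 = 327.68 mm
Therefore the depth of water applied = 327.68 mm.


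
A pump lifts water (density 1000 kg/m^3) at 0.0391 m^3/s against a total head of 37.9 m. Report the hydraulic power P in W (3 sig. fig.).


Approach: apply the hydraulic power relation, P = rho*g*Q*H.
P = 1000 * 9.81 * 0.0391 * 37.9 = 14500 W
Therefore the hydraulic power P = 14500 W.


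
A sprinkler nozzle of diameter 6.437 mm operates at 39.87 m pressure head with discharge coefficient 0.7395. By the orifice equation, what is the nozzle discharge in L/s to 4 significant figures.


Approach: apply the orifice equation, Q = Cd*A*sqrt(2*g*h), A = pi*(d/2)^2.
A = pi*(6.437e-3/2)^2 = 3.25429e-05 m^2
Q = 0.7395 * 3.25429e-05 * sqrt(2*9.81*39.87) * 1000 = 0.6731 L/s
Therefore the nozzle discharge = 0.6731 L/s.


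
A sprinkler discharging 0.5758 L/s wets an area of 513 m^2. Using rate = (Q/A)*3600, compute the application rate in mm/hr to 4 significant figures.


rate = (0.5758 / 513) * 3600 = 4.041 mm/hr
Therefore the application rate = 4.041 mm/hr.


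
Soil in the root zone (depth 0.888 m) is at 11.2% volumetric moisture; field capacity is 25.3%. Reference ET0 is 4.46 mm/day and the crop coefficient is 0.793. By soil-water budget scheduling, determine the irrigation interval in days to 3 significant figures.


Approach: apply soil-water budget scheduling, SMD = (FC-theta)/100*depth*1000; ETc = ET0*Kc; interval = SMD/ETc.
Step 1 — soil moisture deficit:
  SMD = (25.3 - 11.2)/100 * 0.888 * 1000 = 125.21 mm
Step 2 — daily crop ET (ETc = ET0*Kc):
  ETc = 4.46 * 0.793 = 3.5368 mm/day
Step 3 — irrigation interval (SMD/ETc):
  interval = 125.21 / 3.5368 = 35.4 days
Therefore the irrigation interval = 35.4 days.


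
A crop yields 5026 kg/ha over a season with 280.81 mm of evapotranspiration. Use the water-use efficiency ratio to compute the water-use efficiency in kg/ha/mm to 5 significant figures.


Approach: apply the water-use efficiency ratio, WUE = yield/ET.
WUE = 5026 / 280.81 = 17.898 kg/ha/mm
Therefore the water-use efficiency = 17.898 kg/ha/mm.


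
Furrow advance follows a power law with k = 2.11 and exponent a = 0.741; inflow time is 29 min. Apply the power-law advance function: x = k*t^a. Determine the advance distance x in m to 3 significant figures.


x = 2.11 * 29^0.741 = 25.6 m
Therefore the advance distance x = 25.6 m.


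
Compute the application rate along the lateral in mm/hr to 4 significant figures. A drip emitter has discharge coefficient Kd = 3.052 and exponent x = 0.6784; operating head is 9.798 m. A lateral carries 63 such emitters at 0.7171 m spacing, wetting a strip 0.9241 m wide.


Approach: apply the emitter equation with a lateral mass balance, q = Kd*h^x; Q = n*q; rate = Q/(n*spacing*width).
Step 1 — single emitter flow (q = Kd*h^x):
  q = 3.052 * 9.798^0.6784 = 14.3540 L/hr
Step 2 — total lateral flow: Q = 63 * 14.3540 = 904.300 L/hr
Step 3 — wetted area: A = 63 * 0.7171 * 0.9241 = 41.7483 m^2
Step 4 — application rate: Q/A = 904.300/41.7483 = 21.66 mm/hr
Therefore the application rate along the lateral = 21.66 mm/hr.


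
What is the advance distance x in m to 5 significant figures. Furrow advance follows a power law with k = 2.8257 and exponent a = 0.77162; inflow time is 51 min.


Approach: apply the power-law advance function, x = k*t^a.
x = 2.8257 * 51^0.77162 = 58.711 m
Therefore the advance distance x = 58.711 m.


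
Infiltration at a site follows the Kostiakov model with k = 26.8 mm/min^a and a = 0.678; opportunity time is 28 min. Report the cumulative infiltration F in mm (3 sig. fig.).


Approach: apply the Kostiakov infiltration equation, F = k*t^a.
F = 26.8 * 28^0.678 = 257 mm
Therefore the cumulative infiltration F = 257 mm.


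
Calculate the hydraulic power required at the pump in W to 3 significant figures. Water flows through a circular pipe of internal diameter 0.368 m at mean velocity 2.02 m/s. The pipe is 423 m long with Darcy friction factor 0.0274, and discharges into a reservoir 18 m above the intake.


Approach: apply continuity + Darcy-Weisbach + hydraulic power, Q = A*v; hf = f*(L/D)*(v^2/(2g)); H = static + hf; P = rho*g*Q*H.
Step 1 — flow rate (continuity, Q = A*v):
  A = pi*(0.368/2)^2 = 0.10636 m^2
  Q = 0.10636 * 2.02 = 0.21485 m^3/s
Step 2 — friction head loss (Darcy-Weisbach):
  hf = 0.0274 * (423/0.368) * (2.02^2 / (2*9.81))
  hf = 6.5501 m
Step 3 — total head: H = 18 + 6.5501 = 24.550 m
Step 4 — hydraulic power (P = rho*g*Q*H):
  P = 1000 * 9.81 * 0.21485 * 24.550 = 51700 W
Therefore the hydraulic power required at the pump = 51700 W.


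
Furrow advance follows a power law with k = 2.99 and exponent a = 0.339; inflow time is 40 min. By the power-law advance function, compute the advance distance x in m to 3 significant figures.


Approach: apply the power-law advance function, x = k*t^a.
x = 2.99 * 40^0.339 = 10.4 m
Therefore the advance distance x = 10.4 m.


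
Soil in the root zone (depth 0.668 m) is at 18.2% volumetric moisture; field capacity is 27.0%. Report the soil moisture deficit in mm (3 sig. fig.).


Approach: apply the soil moisture deficit relation, SMD = (FC - theta)/100 * depth * 1000.
SMD = (27.0 - 18.2)/100 * 0.668 * 1000 = 58.8 mm
Therefore the soil moisture deficit = 58.8 mm.


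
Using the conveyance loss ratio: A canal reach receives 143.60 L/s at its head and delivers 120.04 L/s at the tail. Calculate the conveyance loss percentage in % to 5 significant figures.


Approach: apply the conveyance loss ratio, loss% = ((Q_head - Q_tail)/Q_head)*100.
loss = ((143.60 - 120.04)/143.60)*100 = 16.407 %
Therefore the conveyance loss percentage = 16.407 %.


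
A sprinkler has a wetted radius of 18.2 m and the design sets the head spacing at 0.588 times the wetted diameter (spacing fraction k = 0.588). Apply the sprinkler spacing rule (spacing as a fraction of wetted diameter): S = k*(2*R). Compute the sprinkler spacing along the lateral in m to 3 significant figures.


S = 0.588 * (2 * 18.2) = 21.4 m
Therefore the sprinkler spacing along the lateral = 21.4 m.


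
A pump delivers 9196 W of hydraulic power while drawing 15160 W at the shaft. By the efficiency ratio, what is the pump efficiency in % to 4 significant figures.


Approach: apply the efficiency ratio, eta = (P_out/P_in)*100.
eta = (9196 / 15160) * 100 = 60.66 %
Therefore the pump efficiency = 60.66 %.


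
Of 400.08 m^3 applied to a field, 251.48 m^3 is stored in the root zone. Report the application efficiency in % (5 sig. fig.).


Approach: apply the application efficiency ratio, Ea = (stored/applied)*100.
Ea = (251.48/400.08)*100 = 62.857 %
Therefore the application efficiency = 62.857 %.


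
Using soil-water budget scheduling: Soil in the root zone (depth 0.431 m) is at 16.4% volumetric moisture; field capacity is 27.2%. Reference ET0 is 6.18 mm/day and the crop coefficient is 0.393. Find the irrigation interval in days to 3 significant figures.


Approach: apply soil-water budget scheduling, SMD = (FC-theta)/100*depth*1000; ETc = ET0*Kc; interval = SMD/ETc.
Step 1 — soil moisture deficit:
  SMD = (27.2 - 16.4)/100 * 0.431 * 1000 = 46.548 mm
Step 2 — daily crop ET (ETc = ET0*Kc):
  ETc = 6.18 * 0.393 = 2.4287 mm/day
Step 3 — irrigation interval (SMD/ETc):
  interval = 46.548 / 2.4287 = 19.2 days
Therefore the irrigation interval = 19.2 days.


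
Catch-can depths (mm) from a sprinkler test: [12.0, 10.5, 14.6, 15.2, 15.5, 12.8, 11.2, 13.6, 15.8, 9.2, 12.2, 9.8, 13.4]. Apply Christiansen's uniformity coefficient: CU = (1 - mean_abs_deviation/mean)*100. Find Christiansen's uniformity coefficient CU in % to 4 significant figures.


mean = 12.7538 mm
mean |d_i - mean| = 1.78817 mm
CU = (1 - 1.78817/12.7538)*100 = 85.98 %
Therefore Christiansen's uniformity coefficient CU = 85.98 %.


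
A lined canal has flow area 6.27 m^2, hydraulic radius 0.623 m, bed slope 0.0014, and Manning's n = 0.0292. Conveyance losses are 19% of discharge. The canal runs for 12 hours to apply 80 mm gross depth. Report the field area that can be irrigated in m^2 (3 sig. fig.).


Approach: apply Manning's equation with a conveyance and depth budget, Q = (1/n)*A*R^(2/3)*S^(1/2); Q_field = Q*(1-loss); Area = Q_field*t/(d/1000).
Step 1 — canal discharge (Manning's equation):
  Q = (1/0.0292) * 6.27 * 0.623^(2/3) * 0.0014^(1/2) = 5.8606 m^3/s
Step 2 — delivered flow: Q_field = 5.8606*(1 - 19/100) = 4.7471 m^3/s
Step 3 — volume delivered: V = 4.7471 * 12*3600 = 205070 m^3
Step 4 — area served: A = V / (depth/1000) = 205070 / 0.08 = 2560000 m^2
Therefore the field area that can be irrigated = 2560000 m^2.


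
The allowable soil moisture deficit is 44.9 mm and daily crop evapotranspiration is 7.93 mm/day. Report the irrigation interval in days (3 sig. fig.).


Approach: apply the irrigation interval relation, interval = SMD / ETc.
interval = 44.9 / 7.93 = 5.66 days
Therefore the irrigation interval = 5.66 days.


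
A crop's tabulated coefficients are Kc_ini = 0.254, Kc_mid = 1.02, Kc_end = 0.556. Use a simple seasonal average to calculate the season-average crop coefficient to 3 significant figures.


Approach: apply a simple seasonal average, Kc_avg = (Kc_ini + Kc_mid + Kc_end)/3.
Kc_avg = (0.254 + 1.02 + 0.556)/3 = 0.610
Therefore the season-average crop coefficient = 0.610.


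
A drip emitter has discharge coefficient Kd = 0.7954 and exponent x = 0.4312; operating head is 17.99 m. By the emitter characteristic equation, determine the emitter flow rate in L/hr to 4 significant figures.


Approach: apply the emitter characteristic equation, q = Kd * h^x.
q = 0.7954 * 17.99^0.4312 = 2.765 L/hr
Therefore the emitter flow rate = 2.765 L/hr.


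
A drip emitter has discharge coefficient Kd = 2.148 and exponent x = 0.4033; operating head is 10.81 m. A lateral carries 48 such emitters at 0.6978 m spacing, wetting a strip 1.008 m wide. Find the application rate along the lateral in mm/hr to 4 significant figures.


Approach: apply the emitter equation with a lateral mass balance, q = Kd*h^x; Q = n*q; rate = Q/(n*spacing*width).
Step 1 — single emitter flow (q = Kd*h^x):
  q = 2.148 * 10.81^0.4033 = 5.61017 L/hr
Step 2 — total lateral flow: Q = 48 * 5.61017 = 269.288 L/hr
Step 3 — wetted area: A = 48 * 0.6978 * 1.008 = 33.7624 m^2
Step 4 — application rate: Q/A = 269.288/33.7624 = 7.976 mm/hr
Therefore the application rate along the lateral = 7.976 mm/hr.


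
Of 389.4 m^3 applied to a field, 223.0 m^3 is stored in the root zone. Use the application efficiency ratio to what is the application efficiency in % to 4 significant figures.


Approach: apply the application efficiency ratio, Ea = (stored/applied)*100.
Ea = (223.0/389.4)*100 = 57.27 %
Therefore the application efficiency = 57.27 %.


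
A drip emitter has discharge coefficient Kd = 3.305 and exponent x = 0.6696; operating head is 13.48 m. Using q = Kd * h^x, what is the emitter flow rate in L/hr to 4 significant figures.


q = 3.305 * 13.48^0.6696 = 18.86 L/hr
Therefore the emitter flow rate = 18.86 L/hr.


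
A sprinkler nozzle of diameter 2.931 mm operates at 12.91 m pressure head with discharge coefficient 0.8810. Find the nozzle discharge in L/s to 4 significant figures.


Approach: apply the orifice equation, Q = Cd*A*sqrt(2*g*h), A = pi*(d/2)^2.
A = pi*(2.931e-3/2)^2 = 6.74717e-06 m^2
Q = 0.8810 * 6.74717e-06 * sqrt(2*9.81*12.91) * 1000 = 0.09460 L/s
Therefore the nozzle discharge = 0.09460 L/s.


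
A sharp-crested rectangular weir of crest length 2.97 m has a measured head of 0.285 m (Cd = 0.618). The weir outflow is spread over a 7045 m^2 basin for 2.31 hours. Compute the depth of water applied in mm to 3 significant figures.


Approach: apply the rectangular weir equation with a volume-to-depth conversion, Q = (2/3)*Cd*L*sqrt(2g)*H^1.5; d = Q*t/A * 1000.
Step 1 — weir discharge:
  Q = (2/3)*0.618*2.97*sqrt(2*9.81)*0.285^1.5 = 0.82465 m^3/s
Step 2 — volume: V = 0.82465 * 2.31*3600 = 6857.8 m^3
Step 3 — depth: d = V/A * 1000 = 6857.8/7045 * 1000 = 973 mm
Therefore the depth of water applied = 973 mm.


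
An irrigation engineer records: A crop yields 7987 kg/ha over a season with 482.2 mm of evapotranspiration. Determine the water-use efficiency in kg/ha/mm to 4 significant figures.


Approach: apply the water-use efficiency ratio, WUE = yield/ET.
WUE = 7987 / 482.2 = 16.56 kg/ha/mm
Therefore the water-use efficiency = 16.56 kg/ha/mm.


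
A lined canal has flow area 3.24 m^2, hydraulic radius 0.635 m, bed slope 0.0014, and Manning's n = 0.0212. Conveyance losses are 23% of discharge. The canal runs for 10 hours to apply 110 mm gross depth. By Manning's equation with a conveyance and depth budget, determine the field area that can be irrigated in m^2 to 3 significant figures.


Approach: apply Manning's equation with a conveyance and depth budget, Q = (1/n)*A*R^(2/3)*S^(1/2); Q_field = Q*(1-loss); Area = Q_field*t/(d/1000).
Step 1 — canal discharge (Manning's equation):
  Q = (1/0.0212) * 3.24 * 0.635^(2/3) * 0.0014^(1/2) = 4.2246 m^3/s
Step 2 — delivered flow: Q_field = 4.2246*(1 - 23/100) = 3.2530 m^3/s
Step 3 — volume delivered: V = 3.2530 * 10*3600 = 117110 m^3
Step 4 — area served: A = V / (depth/1000) = 117110 / 0.11 = 1060000 m^2
Therefore the field area that can be irrigated = 1060000 m^2.


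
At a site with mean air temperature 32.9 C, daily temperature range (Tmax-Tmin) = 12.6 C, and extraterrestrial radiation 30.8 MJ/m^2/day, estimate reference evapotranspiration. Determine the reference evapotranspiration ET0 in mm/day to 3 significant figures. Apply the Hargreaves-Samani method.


Approach: apply the Hargreaves-Samani method, ET0 = 0.0023*(Tmean+17.8)*sqrt(Tmax-Tmin)*0.408*Ra.
ET0 = 0.0023*(32.9+17.8)*sqrt(12.6)*0.408*30.8 = 5.20 mm/day
Therefore the reference evapotranspiration ET0 = 5.20 mm/day.


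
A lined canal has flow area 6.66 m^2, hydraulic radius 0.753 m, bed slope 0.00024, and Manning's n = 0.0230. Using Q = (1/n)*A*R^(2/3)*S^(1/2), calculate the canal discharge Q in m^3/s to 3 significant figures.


Q = (1/0.0230) * 6.66 * 0.753^(2/3) * 0.00024^(1/2) = 3.71 m^3/s
Therefore the canal discharge Q = 3.71 m^3/s.


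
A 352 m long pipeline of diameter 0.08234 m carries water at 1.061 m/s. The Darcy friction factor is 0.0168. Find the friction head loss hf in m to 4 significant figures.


Approach: apply the Darcy-Weisbach equation, hf = f*(L/D)*(v^2/(2g)).
hf = 0.0168 * (352/0.08234) * (1.061^2 / (2*9.81))
hf = 4.121 m
Therefore the friction head loss hf = 4.121 m.


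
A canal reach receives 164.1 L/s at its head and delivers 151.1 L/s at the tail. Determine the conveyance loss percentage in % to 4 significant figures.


Approach: apply the conveyance loss ratio, loss% = ((Q_head - Q_tail)/Q_head)*100.
loss = ((164.1 - 151.1)/164.1)*100 = 7.922 %
Therefore the conveyance loss percentage = 7.922 %.


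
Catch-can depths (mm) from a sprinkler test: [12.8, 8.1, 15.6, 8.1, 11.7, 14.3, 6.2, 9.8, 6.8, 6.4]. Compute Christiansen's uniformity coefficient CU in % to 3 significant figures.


Approach: apply Christiansen's uniformity coefficient, CU = (1 - mean_abs_deviation/mean)*100.
mean = 9.9800 mm
mean |d_i - mean| = 2.8960 mm
CU = (1 - 2.8960/9.9800)*100 = 71.0 %
Therefore Christiansen's uniformity coefficient CU = 71.0 %.


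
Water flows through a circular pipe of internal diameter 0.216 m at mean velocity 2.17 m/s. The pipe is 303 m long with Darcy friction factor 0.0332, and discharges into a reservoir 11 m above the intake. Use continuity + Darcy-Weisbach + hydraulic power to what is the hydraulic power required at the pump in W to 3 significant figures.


Approach: apply continuity + Darcy-Weisbach + hydraulic power, Q = A*v; hf = f*(L/D)*(v^2/(2g)); H = static + hf; P = rho*g*Q*H.
Step 1 — flow rate (continuity, Q = A*v):
  A = pi*(0.216/2)^2 = 0.036644 m^2
  Q = 0.036644 * 2.17 = 0.079516 m^3/s
Step 2 — friction head loss (Darcy-Weisbach):
  hf = 0.0332 * (303/0.216) * (2.17^2 / (2*9.81))
  hf = 11.178 m
Step 3 — total head: H = 11 + 11.178 = 22.178 m
Step 4 — hydraulic power (P = rho*g*Q*H):
  P = 1000 * 9.81 * 0.079516 * 22.178 = 17300 W
Therefore the hydraulic power required at the pump = 17300 W.


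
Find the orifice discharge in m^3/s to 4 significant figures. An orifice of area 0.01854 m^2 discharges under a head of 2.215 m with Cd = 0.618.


Approach: apply the orifice equation, Q = Cd*A*sqrt(2*g*h).
Q = 0.618 * 0.01854 * sqrt(2*9.81*2.215) = 0.07553 m^3/s
Therefore the orifice discharge = 0.07553 m^3/s.


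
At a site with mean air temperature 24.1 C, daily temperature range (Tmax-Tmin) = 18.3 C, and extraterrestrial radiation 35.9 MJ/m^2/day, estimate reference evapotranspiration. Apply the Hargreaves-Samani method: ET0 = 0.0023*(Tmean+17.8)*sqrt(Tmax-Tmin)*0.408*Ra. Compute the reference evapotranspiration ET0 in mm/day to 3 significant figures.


ET0 = 0.0023*(24.1+17.8)*sqrt(18.3)*0.408*35.9 = 6.04 mm/day
Therefore the reference evapotranspiration ET0 = 6.04 mm/day.


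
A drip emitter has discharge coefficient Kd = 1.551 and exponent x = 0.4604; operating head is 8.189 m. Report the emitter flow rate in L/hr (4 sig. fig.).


Approach: apply the emitter characteristic equation, q = Kd * h^x.
q = 1.551 * 8.189^0.4604 = 4.084 L/hr
Therefore the emitter flow rate = 4.084 L/hr.


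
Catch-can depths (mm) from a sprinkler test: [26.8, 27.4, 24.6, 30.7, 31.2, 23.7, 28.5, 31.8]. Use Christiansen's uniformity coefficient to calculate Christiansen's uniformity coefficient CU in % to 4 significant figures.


Approach: apply Christiansen's uniformity coefficient, CU = (1 - mean_abs_deviation/mean)*100.
mean = 28.0875 mm
mean |d_i - mean| = 2.46250 mm
CU = (1 - 2.46250/28.0875)*100 = 91.23 %
Therefore Christiansen's uniformity coefficient CU = 91.23 %.


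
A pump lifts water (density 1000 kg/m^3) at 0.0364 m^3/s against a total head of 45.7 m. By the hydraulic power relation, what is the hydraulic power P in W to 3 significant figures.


Approach: apply the hydraulic power relation, P = rho*g*Q*H.
P = 1000 * 9.81 * 0.0364 * 45.7 = 16300 W
Therefore the hydraulic power P = 16300 W.


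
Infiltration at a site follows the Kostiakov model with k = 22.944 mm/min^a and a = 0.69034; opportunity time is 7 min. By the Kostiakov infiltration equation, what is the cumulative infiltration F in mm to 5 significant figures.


Approach: apply the Kostiakov infiltration equation, F = k*t^a.
F = 22.944 * 7^0.69034 = 87.917 mm
Therefore the cumulative infiltration F = 87.917 mm.


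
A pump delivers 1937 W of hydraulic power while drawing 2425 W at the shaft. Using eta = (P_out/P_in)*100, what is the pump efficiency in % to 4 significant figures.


eta = (1937 / 2425) * 100 = 79.88 %
Therefore the pump efficiency = 79.88 %.


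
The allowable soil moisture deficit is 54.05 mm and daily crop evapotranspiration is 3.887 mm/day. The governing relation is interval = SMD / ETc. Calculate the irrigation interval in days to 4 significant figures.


interval = 54.05 / 3.887 = 13.91 days
Therefore the irrigation interval = 13.91 days.


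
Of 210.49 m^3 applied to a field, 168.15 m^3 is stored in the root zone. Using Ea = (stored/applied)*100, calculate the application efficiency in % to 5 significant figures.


Ea = (168.15/210.49)*100 = 79.885 %
Therefore the application efficiency = 79.885 %.


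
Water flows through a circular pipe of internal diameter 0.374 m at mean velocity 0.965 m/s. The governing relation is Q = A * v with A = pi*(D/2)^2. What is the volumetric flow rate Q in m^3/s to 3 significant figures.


A = pi*(0.374/2)^2 = 0.10986 m^2
Q = 0.10986 * 0.965 = 0.106 m^3/s
Therefore the volumetric flow rate Q = 0.106 m^3/s.


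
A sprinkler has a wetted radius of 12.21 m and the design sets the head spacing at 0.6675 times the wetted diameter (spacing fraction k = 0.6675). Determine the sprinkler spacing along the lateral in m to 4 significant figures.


Approach: apply the sprinkler spacing rule (spacing as a fraction of wetted diameter), S = k*(2*R).
S = 0.6675 * (2 * 12.21) = 16.30 m
Therefore the sprinkler spacing along the lateral = 16.30 m.


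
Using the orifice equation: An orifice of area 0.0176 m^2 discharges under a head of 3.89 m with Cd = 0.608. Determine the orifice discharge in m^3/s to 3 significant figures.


Approach: apply the orifice equation, Q = Cd*A*sqrt(2*g*h).
Q = 0.608 * 0.0176 * sqrt(2*9.81*3.89) = 0.0935 m^3/s
Therefore the orifice discharge = 0.0935 m^3/s.


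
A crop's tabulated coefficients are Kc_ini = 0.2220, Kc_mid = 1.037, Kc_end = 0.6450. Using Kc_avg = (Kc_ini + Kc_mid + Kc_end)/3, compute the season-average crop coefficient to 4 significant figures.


Kc_avg = (0.2220 + 1.037 + 0.6450)/3 = 0.6347
Therefore the season-average crop coefficient = 0.6347.


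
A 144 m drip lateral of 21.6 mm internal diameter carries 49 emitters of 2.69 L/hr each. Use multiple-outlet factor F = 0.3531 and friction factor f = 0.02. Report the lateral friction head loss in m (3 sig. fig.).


Approach: apply Darcy-Weisbach with the multiple-outlet F-factor, Q = n*q/(3600*1000) m^3/s; v = Q/A; hf = F*f*(L/D)*(v^2/(2g)).
Q = 49*2.69/(3600*1000) = 3.6614e-05 m^3/s
A = pi*(21.6e-3/2)^2 = 3.6644e-04 m^2, so v = Q/A = 0.099919 m/s
hf = 0.3531*0.02*(144/0.0216)*(0.099919^2/(2*9.81)) = 0.0240 m
Therefore the lateral friction head loss = 0.0240 m.


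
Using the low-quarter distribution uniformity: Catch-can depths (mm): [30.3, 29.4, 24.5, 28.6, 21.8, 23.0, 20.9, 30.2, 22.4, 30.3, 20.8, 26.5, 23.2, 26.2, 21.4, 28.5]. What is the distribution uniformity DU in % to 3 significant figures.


Approach: apply the low-quarter distribution uniformity, DU = (mean of lowest quarter of readings / overall mean)*100.
sorted lowest 4 of 16: [20.8, 20.9, 21.4, 21.8] -> mean = 21.225 mm
overall mean = 25.500 mm
DU = (21.225/25.500)*100 = 83.2 %
Therefore the distribution uniformity DU = 83.2 %.


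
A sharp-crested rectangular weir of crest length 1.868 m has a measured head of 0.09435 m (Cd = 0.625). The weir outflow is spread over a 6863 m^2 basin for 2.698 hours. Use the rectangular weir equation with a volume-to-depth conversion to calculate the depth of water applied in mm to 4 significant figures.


Approach: apply the rectangular weir equation with a volume-to-depth conversion, Q = (2/3)*Cd*L*sqrt(2g)*H^1.5; d = Q*t/A * 1000.
Step 1 — weir discharge:
  Q = (2/3)*0.625*1.868*sqrt(2*9.81)*0.09435^1.5 = 0.0999144 m^3/s
Step 2 — volume: V = 0.0999144 * 2.698*3600 = 970.448 m^3
Step 3 — depth: d = V/A * 1000 = 970.448/6863 * 1000 = 141.4 mm
Therefore the depth of water applied = 141.4 mm.


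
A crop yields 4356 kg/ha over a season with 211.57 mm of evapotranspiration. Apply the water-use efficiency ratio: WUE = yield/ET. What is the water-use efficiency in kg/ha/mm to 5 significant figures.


WUE = 4356 / 211.57 = 20.589 kg/ha/mm
Therefore the water-use efficiency = 20.589 kg/ha/mm.


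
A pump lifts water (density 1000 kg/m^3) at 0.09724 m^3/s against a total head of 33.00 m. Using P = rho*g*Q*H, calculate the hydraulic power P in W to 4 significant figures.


P = 1000 * 9.81 * 0.09724 * 33.00 = 31480 W
Therefore the hydraulic power P = 31480 W.


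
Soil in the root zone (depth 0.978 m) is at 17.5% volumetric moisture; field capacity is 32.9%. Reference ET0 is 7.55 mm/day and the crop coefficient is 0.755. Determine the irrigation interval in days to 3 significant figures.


Approach: apply soil-water budget scheduling, SMD = (FC-theta)/100*depth*1000; ETc = ET0*Kc; interval = SMD/ETc.
Step 1 — soil moisture deficit:
  SMD = (32.9 - 17.5)/100 * 0.978 * 1000 = 150.61 mm
Step 2 — daily crop ET (ETc = ET0*Kc):
  ETc = 7.55 * 0.755 = 5.7002 mm/day
Step 3 — irrigation interval (SMD/ETc):
  interval = 150.61 / 5.7002 = 26.4 days
Therefore the irrigation interval = 26.4 days.
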